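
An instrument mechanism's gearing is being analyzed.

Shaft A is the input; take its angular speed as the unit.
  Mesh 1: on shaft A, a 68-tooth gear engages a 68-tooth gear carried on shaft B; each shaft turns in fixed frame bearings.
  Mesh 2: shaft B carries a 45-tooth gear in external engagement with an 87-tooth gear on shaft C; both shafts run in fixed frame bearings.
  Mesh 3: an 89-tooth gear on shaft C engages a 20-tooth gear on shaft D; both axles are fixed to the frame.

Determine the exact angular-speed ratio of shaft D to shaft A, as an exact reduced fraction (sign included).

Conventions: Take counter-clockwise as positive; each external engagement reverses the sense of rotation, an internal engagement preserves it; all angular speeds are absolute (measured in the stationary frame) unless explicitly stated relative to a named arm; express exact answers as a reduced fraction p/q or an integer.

class = fixed-axis compound train [3 meshes; 3 ratios multiply, 3 sense flips]
mesh 1 [68T→68T]: running ratio 1, sense −
mesh 2 [45T→87T]: running ratio 15/29, sense +
mesh 3 [89T→20T]: running ratio 267/116, sense −
ω_out/ω_in = -267/116

-267/116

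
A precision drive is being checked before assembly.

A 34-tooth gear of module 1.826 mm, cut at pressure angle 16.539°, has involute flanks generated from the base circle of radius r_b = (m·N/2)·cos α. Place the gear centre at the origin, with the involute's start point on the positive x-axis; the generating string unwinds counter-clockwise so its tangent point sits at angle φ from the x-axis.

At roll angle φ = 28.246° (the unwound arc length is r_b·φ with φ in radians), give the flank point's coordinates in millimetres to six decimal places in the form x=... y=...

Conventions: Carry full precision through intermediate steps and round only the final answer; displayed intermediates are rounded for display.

class = single-mesh tooth geometry [base-circle involute, m = 1.826, 34T]
pitch radius r_p = m·N/2 = 1.826·34/2 = 31.042000
base radius r_b = r_p·cos α = 31.042000·cos 16.539° = 29.757674
roll angle φ = 28.246° = 0.49298570 rad
x = r_b·(cos φ + φ·sin φ) = 33.156991
y = r_b·(sin φ − φ·cos φ) = 1.159816

x=33.156991 y=1.159816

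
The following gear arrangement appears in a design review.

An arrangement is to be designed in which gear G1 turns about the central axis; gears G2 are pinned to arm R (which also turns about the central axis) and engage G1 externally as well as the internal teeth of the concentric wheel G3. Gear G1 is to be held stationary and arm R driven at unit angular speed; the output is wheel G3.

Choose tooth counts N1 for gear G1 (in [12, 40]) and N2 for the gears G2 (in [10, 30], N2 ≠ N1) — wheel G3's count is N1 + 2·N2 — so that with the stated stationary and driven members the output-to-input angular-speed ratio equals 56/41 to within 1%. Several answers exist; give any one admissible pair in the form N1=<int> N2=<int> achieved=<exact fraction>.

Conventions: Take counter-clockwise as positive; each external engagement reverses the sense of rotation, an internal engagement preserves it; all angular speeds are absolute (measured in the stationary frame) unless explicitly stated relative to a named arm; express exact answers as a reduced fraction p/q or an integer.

N1=15 N2=13 achieved=56/41

planetary set to be sized for 56/41 (Willis relation)
Willis with ω_sun = 0: ω_ring/ω_arm = (N1+N3)/N3; set equal to 56/41  ⇒  N3/N1 = 1/(56/41 − 1) = 41/15
N3 = N1 + 2·N2  ⇒  N2/N1 = (N3/N1 − 1)/2 = (41/15 − 1)/2 = 13/15
smallest multiple with N1 ≥ 12 and N2 ≥ 10: k = 1  ⇒  N1 = 1·15 = 15, N2 = 1·13 = 13 (N1 ≤ 40, N2 ≤ 30, N2 ≠ N1 ✓), N3 = 15 + 2·13 = 41
check: (N1+N3)/N3 with N1 = 15, N3 = 41 gives 56/41; |achieved − target| = 0 ≤ 14/1025 ✓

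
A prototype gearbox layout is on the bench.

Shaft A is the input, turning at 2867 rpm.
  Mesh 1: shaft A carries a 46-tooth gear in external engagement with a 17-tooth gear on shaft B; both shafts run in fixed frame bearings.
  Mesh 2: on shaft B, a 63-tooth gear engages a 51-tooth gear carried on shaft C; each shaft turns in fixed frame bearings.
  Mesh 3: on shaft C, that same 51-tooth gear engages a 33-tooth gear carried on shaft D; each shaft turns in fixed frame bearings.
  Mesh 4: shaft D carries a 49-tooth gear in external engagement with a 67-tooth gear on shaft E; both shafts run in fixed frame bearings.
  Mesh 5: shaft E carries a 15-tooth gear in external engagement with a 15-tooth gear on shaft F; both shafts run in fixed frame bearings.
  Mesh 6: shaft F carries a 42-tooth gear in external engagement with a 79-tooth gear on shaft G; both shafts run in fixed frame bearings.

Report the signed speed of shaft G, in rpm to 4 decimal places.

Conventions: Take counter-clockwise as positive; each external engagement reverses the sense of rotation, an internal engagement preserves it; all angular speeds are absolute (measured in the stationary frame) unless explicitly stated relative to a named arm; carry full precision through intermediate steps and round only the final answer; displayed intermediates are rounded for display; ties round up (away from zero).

+5758.4644 rpm

topology: fixed-axis compound train — 6 meshes, A→G
mesh 1 [46T→17T]: ω = 2867.0000×46/17 = 7757.7647 rpm, sense flips to −
mesh 2 [63T→51T]: ω = 7757.7647×63/51 = 9583.1211 rpm, sense flips to +
mesh 3 [51T→33T]: ω = 9583.1211×51/33 = 14810.2781 rpm, sense flips to −
mesh 4 [49T→67T]: ω = 14810.2781×49/67 = 10831.3974 rpm, sense flips to +
mesh 5 [15T→15T]: ω = 10831.3974×15/15 = 10831.3974 rpm, sense flips to −
mesh 6 [42T→79T]: ω = 10831.3974×42/79 = 5758.4644 rpm, sense flips to +
signed output speed = +5758.4644 rpm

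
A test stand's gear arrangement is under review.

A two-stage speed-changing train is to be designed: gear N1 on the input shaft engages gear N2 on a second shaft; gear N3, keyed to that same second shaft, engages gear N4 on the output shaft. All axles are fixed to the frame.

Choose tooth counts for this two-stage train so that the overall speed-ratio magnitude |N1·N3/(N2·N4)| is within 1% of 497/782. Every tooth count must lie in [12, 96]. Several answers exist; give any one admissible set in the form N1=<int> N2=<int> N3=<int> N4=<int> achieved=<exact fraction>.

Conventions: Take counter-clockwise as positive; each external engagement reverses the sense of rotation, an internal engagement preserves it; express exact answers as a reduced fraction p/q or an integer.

design class (target 497/782): fixed-axis compound train
target = 497/782 in lowest terms: an exact hit needs N1·N3 = k·497 and N2·N4 = k·782 for one integer k, every count in [12, 96]; additionally prefer no 1:1 stage (N1 ≠ N2, N3 ≠ N4)
k = 1: no 1:1-free in-range split of k·497 and k·782 into factor pairs; take k = 2
k = 2: N1·N3 = 994 = 14·71, N2·N4 = 1564 = 17·92
achieved = 14·71/(17·92) = 497/782; |achieved − target| = 0 ≤ 497/78200 ✓

N1=14 N2=17 N3=71 N4=92 achieved=497/782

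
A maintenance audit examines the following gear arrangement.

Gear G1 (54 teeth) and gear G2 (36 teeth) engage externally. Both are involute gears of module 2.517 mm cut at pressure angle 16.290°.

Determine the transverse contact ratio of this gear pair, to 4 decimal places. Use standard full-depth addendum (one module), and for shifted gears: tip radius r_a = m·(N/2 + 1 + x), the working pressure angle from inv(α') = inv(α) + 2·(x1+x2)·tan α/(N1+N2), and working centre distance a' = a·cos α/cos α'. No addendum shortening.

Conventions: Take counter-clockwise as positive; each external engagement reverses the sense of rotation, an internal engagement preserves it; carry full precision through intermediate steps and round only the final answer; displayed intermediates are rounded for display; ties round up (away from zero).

1.9508

topology: single-mesh involute geometry — m = 2.517, 54T/36T pair
base radii: r_b1 = 65.230736, r_b2 = 43.487157
tip radii: r_a1 = 70.476000, r_a2 = 47.823000
no profile shift: α' = α, a' = a
action lengths: √(r_a1²−r_b1²) = 26.679911, √(r_a2²−r_b2²) = 19.897399
base pitch p_b = π·m·cos α = 7.589941
CR = (26.679911 + 19.897399 − 113.265000·sin 16.29000°)/7.589941 = 1.950815
contact ratio ≈ 1.9508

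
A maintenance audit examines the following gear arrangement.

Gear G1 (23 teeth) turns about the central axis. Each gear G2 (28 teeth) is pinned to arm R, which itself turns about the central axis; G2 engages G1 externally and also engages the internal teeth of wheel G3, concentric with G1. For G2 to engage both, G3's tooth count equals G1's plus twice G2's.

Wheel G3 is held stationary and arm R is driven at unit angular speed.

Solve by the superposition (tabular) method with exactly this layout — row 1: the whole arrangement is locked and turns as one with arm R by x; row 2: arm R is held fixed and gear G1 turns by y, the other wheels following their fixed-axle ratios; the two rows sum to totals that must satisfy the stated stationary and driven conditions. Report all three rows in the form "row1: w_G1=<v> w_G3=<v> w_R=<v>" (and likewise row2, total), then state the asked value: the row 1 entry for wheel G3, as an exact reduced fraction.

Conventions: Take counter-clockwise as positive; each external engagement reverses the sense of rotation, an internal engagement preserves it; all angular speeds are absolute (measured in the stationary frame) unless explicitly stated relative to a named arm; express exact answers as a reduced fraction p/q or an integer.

row1: w_G1=1 w_G3=1 w_R=1
row2: w_G1=79/23 w_G3=-1 w_R=0
total: w_G1=102/23 w_G3=0 w_R=1
asked value: 1

class = planetary set [G3 = 23+2·28 = 79; Willis about the carrier]
row 1 (train locked, turned with arm): all members turn x
superposition row 2 [arm held]: sun y, ring −(23/79)·y, arm 0
boundary: total ω_ring = x − (23/79)·y = 0 and total ω_arm = x = 1  ⇒  y = 79/23, x = 1
row 2 ring = −(23/79)·79/23 = -1
totals (row 1 + row 2): sun 1 + 79/23 = 102/23, ring 1 + (-1) = 0, arm 1 + 0 = 1
asked cell (row1, ring) = 1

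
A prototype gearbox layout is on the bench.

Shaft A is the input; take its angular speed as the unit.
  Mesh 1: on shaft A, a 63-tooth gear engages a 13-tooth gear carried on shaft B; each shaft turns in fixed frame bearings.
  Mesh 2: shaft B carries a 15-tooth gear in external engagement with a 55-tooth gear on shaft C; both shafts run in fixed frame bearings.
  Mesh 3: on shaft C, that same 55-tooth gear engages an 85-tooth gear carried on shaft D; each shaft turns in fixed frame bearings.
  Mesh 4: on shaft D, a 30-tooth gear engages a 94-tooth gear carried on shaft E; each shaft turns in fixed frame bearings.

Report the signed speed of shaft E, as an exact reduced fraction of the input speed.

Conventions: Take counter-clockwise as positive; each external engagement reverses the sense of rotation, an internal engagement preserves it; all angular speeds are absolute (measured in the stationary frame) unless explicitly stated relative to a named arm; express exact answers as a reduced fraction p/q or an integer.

4-mesh fixed-axis compound train (all bearings frame-fixed)
mesh 1 [63T→13T]: |ω|/ω_in = 1×63/13 = 63/13, sense flips to −
mesh 2 [15T→55T]: |ω|/ω_in = (63/13)×15/55 = 189/143, sense flips to +
mesh 3 [55T→85T]: |ω|/ω_in = (189/143)×55/85 = 189/221, sense flips to −
mesh 4 [30T→94T]: |ω|/ω_in = (189/221)×30/94 = 2835/10387, sense flips to +
signed output speed (× input speed) = 2835/10387

2835/10387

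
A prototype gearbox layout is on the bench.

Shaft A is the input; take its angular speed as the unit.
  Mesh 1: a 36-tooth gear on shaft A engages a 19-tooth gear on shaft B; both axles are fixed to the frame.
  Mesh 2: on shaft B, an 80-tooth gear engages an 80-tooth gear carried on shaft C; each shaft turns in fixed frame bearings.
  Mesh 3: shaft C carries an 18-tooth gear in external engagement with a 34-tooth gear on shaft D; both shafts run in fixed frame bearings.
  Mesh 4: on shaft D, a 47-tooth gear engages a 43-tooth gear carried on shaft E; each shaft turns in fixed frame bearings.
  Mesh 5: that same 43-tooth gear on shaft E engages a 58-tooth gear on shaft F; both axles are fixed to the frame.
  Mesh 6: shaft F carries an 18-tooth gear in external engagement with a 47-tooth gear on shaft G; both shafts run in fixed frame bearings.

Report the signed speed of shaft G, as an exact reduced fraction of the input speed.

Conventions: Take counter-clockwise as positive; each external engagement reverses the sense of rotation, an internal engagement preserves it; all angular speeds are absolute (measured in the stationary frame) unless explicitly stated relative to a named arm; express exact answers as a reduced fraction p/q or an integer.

6-mesh fixed-axis compound train (all bearings frame-fixed)
mesh 1 [36T→19T]: |ω|/ω_in = 1×36/19 = 36/19, sense flips to −
mesh 2 [80T→80T]: |ω|/ω_in = (36/19)×80/80 = 36/19, sense flips to +
mesh 3 [18T→34T]: |ω|/ω_in = (36/19)×18/34 = 324/323, sense flips to −
mesh 4 [47T→43T]: |ω|/ω_in = (324/323)×47/43 = 15228/13889, sense flips to +
mesh 5 [43T→58T]: |ω|/ω_in = (15228/13889)×43/58 = 7614/9367, sense flips to −
mesh 6 [18T→47T]: |ω|/ω_in = (7614/9367)×18/47 = 2916/9367, sense flips to +
signed output speed (× input speed) = 2916/9367

2916/9367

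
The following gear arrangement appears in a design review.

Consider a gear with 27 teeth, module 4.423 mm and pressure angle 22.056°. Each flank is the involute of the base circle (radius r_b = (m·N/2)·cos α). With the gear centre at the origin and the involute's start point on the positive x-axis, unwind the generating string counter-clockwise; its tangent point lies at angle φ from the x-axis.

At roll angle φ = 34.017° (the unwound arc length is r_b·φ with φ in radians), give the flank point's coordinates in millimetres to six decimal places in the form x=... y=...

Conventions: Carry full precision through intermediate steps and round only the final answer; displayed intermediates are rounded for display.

x=64.251427 y=3.726124

recognized (one wheel, involute flank): single-mesh tooth geometry, m = 4.423, N = 27
pitch radius r_p = m·N/2 = 4.423·27/2 = 59.710500
base radius r_b = r_p·cos α = 59.710500·cos 22.056° = 55.340723
roll angle φ = 34.017° = 0.59370865 rad
x = r_b·(cos φ + φ·sin φ) = 64.251427
y = r_b·(sin φ − φ·cos φ) = 3.726124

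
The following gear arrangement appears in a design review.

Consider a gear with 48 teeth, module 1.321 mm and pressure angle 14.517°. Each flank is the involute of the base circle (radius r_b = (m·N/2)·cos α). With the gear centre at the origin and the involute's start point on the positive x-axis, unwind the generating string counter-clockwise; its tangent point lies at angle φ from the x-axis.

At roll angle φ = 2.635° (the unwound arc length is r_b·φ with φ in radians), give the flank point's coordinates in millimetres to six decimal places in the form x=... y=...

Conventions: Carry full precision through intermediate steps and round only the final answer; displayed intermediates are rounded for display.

x=30.724236 y=0.000995

topology: single-mesh involute geometry — m = 1.321, N = 48
pitch radius r_p = m·N/2 = 1.321·48/2 = 31.704000
base radius r_b = r_p·cos α = 31.704000·cos 14.517° = 30.691796
roll angle φ = 2.635° = 0.04598943 rad
x = r_b·(cos φ + φ·sin φ) = 30.724236
y = r_b·(sin φ − φ·cos φ) = 0.000995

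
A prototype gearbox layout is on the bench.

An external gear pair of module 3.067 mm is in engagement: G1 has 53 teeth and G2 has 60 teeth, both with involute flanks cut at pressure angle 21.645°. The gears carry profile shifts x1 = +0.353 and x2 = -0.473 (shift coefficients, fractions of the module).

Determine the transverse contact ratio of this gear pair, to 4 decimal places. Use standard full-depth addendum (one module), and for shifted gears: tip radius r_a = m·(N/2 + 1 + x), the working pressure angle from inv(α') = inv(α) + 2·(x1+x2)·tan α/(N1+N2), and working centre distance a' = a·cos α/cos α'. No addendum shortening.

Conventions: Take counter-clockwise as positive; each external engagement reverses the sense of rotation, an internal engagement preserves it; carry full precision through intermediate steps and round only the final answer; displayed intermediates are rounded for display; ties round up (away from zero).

1.6836

recognized (one external pair, fixed centres): single-mesh tooth geometry, m = 3.067, N1 = 53, N2 = 60
base radii: r_b1 = 75.544527, r_b2 = 85.522106
tip radii: r_a1 = 85.425151, r_a2 = 93.626309
inv(α') = inv(21.645°) + 2·(+0.353-0.473)·tan α/(53+60) = 0.01821745  ⇒  α' = 21.33344°
a' = a·cos α / cos α' = 173.2855·cos 21.645°/cos 21.33344° = 172.914927
action lengths: √(r_a1²−r_b1²) = 39.880834, √(r_a2²−r_b2²) = 38.103217
base pitch p_b = π·m·cos α = 8.955854
CR = (39.880834 + 38.103217 − 172.914927·sin 21.33344°)/8.955854 = 1.683644
contact ratio ≈ 1.6836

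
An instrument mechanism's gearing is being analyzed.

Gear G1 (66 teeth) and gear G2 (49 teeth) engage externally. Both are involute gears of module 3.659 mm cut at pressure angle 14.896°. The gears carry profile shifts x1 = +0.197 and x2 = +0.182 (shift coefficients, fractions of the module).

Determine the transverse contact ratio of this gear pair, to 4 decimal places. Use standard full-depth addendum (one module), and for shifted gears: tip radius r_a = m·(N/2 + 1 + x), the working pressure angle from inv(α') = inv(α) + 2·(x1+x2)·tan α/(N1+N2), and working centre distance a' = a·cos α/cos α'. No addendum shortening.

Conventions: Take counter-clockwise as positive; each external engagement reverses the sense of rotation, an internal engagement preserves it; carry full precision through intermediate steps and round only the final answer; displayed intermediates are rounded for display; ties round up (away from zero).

2.0280

recognized (one external pair, fixed centres): single-mesh tooth geometry, m = 3.659, N1 = 66, N2 = 49
base radii: r_b1 = 116.689180, r_b2 = 86.632876
tip radii: r_a1 = 125.126823, r_a2 = 93.970438
inv(α') = inv(14.896°) + 2·(+0.197+0.182)·tan α/(66+49) = 0.00777374  ⇒  α' = 16.19336°
a' = a·cos α / cos α' = 210.3925·cos 14.896°/cos 16.19336° = 211.721911
action lengths: √(r_a1²−r_b1²) = 45.170313, √(r_a2²−r_b2²) = 36.403132
base pitch p_b = π·m·cos α = 11.108784
CR = (45.170313 + 36.403132 − 211.721911·sin 16.19336°)/11.108784 = 2.027987
contact ratio ≈ 2.0280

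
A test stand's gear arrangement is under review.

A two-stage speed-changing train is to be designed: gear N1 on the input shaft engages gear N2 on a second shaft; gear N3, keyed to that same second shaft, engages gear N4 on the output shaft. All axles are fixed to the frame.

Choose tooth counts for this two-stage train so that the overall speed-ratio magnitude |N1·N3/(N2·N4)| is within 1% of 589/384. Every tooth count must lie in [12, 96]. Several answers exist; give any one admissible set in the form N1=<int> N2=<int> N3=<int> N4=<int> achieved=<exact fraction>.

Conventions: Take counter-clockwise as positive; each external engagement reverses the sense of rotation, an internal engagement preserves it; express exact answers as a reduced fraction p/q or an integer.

2-stage fixed-axis compound train for ratio 589/384
target = 589/384 in lowest terms: an exact hit needs N1·N3 = k·589 and N2·N4 = k·384 for one integer k, every count in [12, 96]; additionally prefer no 1:1 stage (N1 ≠ N2, N3 ≠ N4)
k = 1: N1·N3 = 589 = 19·31, N2·N4 = 384 = 12·32
achieved = 19·31/(12·32) = 589/384; |achieved − target| = 0 ≤ 589/38400 ✓

N1=19 N2=12 N3=31 N4=32 achieved=589/384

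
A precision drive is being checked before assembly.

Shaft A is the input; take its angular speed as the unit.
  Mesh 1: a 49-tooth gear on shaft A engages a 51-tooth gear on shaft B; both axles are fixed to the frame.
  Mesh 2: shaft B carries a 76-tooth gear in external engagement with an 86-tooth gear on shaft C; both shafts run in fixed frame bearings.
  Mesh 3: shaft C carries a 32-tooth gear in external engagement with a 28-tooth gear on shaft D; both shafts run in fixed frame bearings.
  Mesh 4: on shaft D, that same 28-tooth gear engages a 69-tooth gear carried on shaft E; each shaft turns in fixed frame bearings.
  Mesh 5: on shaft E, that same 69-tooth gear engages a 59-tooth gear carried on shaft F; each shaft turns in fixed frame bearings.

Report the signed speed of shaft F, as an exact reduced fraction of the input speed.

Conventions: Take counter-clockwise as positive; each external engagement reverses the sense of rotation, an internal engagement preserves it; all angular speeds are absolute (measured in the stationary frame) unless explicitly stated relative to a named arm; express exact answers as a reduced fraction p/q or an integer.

5-mesh fixed-axis compound train (all bearings frame-fixed)
mesh 1 [49T→51T]: |ω|/ω_in = 1×49/51 = 49/51, sense flips to −
mesh 2 [76T→86T]: |ω|/ω_in = (49/51)×76/86 = 1862/2193, sense flips to +
mesh 3 [32T→28T]: |ω|/ω_in = (1862/2193)×32/28 = 2128/2193, sense flips to −
mesh 4 [28T→69T]: |ω|/ω_in = (2128/2193)×28/69 = 59584/151317, sense flips to +
mesh 5 [69T→59T]: |ω|/ω_in = (59584/151317)×69/59 = 59584/129387, sense flips to −
signed output speed (× input speed) = -59584/129387

-59584/129387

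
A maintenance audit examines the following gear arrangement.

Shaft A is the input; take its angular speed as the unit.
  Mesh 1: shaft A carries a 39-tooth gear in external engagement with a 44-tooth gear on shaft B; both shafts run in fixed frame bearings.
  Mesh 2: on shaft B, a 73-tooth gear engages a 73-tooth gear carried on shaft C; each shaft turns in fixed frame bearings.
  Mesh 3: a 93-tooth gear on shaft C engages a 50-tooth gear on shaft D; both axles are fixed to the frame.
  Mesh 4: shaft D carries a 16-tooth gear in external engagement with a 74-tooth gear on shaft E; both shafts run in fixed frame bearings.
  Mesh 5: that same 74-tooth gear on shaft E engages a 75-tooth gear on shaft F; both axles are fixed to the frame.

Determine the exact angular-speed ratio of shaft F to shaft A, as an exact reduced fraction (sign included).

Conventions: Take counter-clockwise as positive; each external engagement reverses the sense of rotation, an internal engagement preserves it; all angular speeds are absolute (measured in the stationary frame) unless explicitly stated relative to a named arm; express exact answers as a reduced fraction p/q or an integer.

-2418/6875

class = fixed-axis compound train [5 meshes; 5 ratios multiply, 5 sense flips]
mesh 1 [39T→44T]: running ratio 39/44, sense −
mesh 2 [73T→73T]: running ratio 39/44, sense +
mesh 3 [93T→50T]: running ratio 3627/2200, sense −
mesh 4 [16T→74T]: running ratio 3627/10175, sense +
mesh 5 [74T→75T]: running ratio 2418/6875, sense −
ω_out/ω_in = -2418/6875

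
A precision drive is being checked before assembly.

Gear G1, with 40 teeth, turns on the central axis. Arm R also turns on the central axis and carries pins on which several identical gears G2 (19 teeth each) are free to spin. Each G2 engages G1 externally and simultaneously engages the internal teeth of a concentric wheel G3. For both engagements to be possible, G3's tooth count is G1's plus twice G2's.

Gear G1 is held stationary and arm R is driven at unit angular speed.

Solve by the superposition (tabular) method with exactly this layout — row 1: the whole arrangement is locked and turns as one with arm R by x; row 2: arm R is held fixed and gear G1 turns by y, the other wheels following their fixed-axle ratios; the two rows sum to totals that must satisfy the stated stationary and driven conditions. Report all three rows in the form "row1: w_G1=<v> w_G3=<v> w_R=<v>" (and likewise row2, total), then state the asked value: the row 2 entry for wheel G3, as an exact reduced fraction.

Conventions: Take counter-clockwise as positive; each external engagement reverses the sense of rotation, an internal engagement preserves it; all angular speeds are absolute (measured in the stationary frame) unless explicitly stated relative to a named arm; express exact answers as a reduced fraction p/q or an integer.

row1: w_G1=1 w_G3=1 w_R=1
row2: w_G1=-1 w_G3=20/39 w_R=0
total: w_G1=0 w_G3=59/39 w_R=1
asked value: 20/39

topology: planetary set — G1 40T / G2 19T / G3 78T, arm = carrier (Willis)
superposition row 1 [locked train]: every member turns x
row 2: sun turns y, ring = −(40/78)·y, arm 0
boundary: total ω_sun = x + y = 0 and total ω_arm = x = 1  ⇒  y = -1, x = 1
row 2 ring = −(40/78)·(-1) = 20/39
totals (row 1 + row 2): sun 1 + (-1) = 0, ring 1 + 20/39 = 59/39, arm 1 + 0 = 1
asked cell (row2, ring) = 20/39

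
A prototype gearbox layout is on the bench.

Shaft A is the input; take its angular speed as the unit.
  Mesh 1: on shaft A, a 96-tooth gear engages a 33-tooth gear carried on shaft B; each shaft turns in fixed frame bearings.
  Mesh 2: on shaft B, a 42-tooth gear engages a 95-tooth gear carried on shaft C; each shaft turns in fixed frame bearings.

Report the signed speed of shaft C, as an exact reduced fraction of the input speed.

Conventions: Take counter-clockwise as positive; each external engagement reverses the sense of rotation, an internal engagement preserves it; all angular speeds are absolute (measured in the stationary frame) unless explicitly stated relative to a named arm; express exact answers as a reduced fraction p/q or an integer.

2-mesh fixed-axis compound train (all bearings frame-fixed)
mesh 1 [96T→33T]: |ω|/ω_in = 1×96/33 = 32/11, sense flips to −
mesh 2 [42T→95T]: |ω|/ω_in = (32/11)×42/95 = 1344/1045, sense flips to +
signed output speed (× input speed) = 1344/1045

1344/1045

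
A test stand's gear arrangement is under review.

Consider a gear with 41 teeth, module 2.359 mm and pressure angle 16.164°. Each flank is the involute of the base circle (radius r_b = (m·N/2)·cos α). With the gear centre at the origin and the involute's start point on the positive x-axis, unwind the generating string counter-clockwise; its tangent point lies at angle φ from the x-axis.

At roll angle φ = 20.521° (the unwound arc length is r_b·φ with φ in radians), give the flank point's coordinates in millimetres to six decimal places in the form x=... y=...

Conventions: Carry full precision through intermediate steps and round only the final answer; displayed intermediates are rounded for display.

x=49.332043 y=0.702247

recognized (one wheel, involute flank): single-mesh tooth geometry, m = 2.359, N = 41
pitch radius r_p = m·N/2 = 2.359·41/2 = 48.359500
base radius r_b = r_p·cos α = 48.359500·cos 16.164° = 46.447791
roll angle φ = 20.521° = 0.35815902 rad
x = r_b·(cos φ + φ·sin φ) = 49.332043
y = r_b·(sin φ − φ·cos φ) = 0.702247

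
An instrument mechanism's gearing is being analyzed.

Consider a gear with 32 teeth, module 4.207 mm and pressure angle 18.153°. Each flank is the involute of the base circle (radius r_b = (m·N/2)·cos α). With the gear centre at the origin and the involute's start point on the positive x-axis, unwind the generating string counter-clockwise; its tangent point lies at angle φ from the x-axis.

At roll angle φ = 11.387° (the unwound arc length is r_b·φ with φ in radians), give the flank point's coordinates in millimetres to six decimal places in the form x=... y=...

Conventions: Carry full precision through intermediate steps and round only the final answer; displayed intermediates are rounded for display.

x=65.212473 y=0.166703

topology: single-mesh involute geometry — m = 4.207, N = 32
pitch radius r_p = m·N/2 = 4.207·32/2 = 67.312000
base radius r_b = r_p·cos α = 67.312000·cos 18.153° = 63.961743
roll angle φ = 11.387° = 0.19874064 rad
x = r_b·(cos φ + φ·sin φ) = 65.212473
y = r_b·(sin φ − φ·cos φ) = 0.166703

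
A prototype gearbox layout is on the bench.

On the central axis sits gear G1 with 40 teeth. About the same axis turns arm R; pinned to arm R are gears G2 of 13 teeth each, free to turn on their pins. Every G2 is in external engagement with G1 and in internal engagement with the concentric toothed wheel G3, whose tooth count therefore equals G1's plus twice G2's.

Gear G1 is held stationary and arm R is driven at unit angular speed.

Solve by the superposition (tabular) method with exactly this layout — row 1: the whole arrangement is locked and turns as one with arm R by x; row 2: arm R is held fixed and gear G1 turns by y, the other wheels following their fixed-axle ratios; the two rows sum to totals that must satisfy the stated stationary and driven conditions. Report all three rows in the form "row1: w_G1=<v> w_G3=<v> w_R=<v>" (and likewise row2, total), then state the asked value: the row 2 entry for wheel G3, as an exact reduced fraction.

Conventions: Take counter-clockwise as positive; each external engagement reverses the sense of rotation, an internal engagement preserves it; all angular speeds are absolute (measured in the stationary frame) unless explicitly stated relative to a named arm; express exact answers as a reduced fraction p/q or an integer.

row1: w_G1=1 w_G3=1 w_R=1
row2: w_G1=-1 w_G3=20/33 w_R=0
total: w_G1=0 w_G3=53/33 w_R=1
asked value: 20/33

class = planetary set [G3 = 40+2·13 = 66; Willis about the carrier]
row 1 (train locked, turned with arm): all members turn x
superposition row 2 [arm held]: sun y, ring −(40/66)·y, arm 0
boundary: total ω_sun = x + y = 0 and total ω_arm = x = 1  ⇒  y = -1, x = 1
row 2 ring = −(40/66)·(-1) = 20/33
totals (row 1 + row 2): sun 1 + (-1) = 0, ring 1 + 20/33 = 53/33, arm 1 + 0 = 1
asked cell (row2, ring) = 20/33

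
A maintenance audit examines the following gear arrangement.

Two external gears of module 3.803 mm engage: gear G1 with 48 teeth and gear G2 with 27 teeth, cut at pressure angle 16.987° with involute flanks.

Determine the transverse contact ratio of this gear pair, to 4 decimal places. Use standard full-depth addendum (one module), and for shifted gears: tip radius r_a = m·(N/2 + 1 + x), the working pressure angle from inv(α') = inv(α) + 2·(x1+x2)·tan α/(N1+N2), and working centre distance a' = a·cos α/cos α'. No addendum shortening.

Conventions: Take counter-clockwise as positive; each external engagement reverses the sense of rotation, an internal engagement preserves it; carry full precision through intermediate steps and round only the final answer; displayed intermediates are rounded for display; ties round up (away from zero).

1.8478

recognized (one external pair, fixed centres): single-mesh tooth geometry, m = 3.803, N1 = 48, N2 = 27
base radii: r_b1 = 87.289900, r_b2 = 49.100569
tip radii: r_a1 = 95.075000, r_a2 = 55.143500
no profile shift: α' = α, a' = a
action lengths: √(r_a1²−r_b1²) = 37.679291, √(r_a2²−r_b2²) = 25.098600
base pitch p_b = π·m·cos α = 11.426221
CR = (37.679291 + 25.098600 − 142.612500·sin 16.98700°)/11.426221 = 1.847765
contact ratio ≈ 1.8478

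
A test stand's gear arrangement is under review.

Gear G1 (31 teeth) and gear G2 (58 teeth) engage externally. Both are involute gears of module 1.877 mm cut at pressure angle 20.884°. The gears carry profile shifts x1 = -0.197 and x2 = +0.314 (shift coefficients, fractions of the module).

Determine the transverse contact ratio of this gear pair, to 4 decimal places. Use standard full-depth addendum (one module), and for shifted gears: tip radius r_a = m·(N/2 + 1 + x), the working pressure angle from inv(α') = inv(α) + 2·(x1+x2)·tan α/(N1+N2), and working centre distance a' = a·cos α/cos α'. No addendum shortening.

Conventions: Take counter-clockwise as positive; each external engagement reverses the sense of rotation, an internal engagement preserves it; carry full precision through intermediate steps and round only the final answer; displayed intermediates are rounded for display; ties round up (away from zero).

1.6682

recognized (one external pair, fixed centres): single-mesh tooth geometry, m = 1.877, N1 = 31, N2 = 58
base radii: r_b1 = 27.182175, r_b2 = 50.856973
tip radii: r_a1 = 30.600731, r_a2 = 56.899378
inv(α') = inv(20.884°) + 2·(-0.197+0.314)·tan α/(31+58) = 0.01805153  ⇒  α' = 21.27091°
a' = a·cos α / cos α' = 83.5265·cos 20.884°/cos 21.27091° = 83.744177
action lengths: √(r_a1²−r_b1²) = 14.054682, √(r_a2²−r_b2²) = 25.516809
base pitch p_b = π·m·cos α = 5.509376
CR = (14.054682 + 25.516809 − 83.744177·sin 21.27091°)/5.509376 = 1.668234
contact ratio ≈ 1.6682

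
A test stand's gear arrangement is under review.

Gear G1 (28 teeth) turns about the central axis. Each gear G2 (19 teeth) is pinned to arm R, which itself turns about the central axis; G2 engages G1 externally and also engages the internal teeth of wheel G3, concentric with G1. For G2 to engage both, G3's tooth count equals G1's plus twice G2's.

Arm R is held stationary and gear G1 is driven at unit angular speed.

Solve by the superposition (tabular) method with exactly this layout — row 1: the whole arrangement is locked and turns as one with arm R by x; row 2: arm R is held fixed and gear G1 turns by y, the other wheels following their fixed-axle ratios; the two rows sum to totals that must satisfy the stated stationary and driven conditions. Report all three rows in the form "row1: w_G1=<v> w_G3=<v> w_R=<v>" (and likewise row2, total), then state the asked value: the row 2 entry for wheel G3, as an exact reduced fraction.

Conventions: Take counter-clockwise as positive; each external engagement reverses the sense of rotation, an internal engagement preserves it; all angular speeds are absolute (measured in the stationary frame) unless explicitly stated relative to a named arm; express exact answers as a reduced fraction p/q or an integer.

class = planetary set [G3 = 28+2·19 = 66; Willis about the carrier]
superposition row 1 [locked train]: every member turns x
superposition row 2 [arm held]: sun y, ring −(28/66)·y, arm 0
boundary: total ω_arm = x = 0 and total ω_sun = x + y = 1  ⇒  y = 1, x = 0
row 2 ring = −(28/66)·1 = -14/33
totals (row 1 + row 2): sun 0 + 1 = 1, ring 0 + (-14/33) = -14/33, arm 0 + 0 = 0
asked cell (row2, ring) = -14/33

row1: w_G1=0 w_G3=0 w_R=0
row2: w_G1=1 w_G3=-14/33 w_R=0
total: w_G1=1 w_G3=-14/33 w_R=0
asked value: -14/33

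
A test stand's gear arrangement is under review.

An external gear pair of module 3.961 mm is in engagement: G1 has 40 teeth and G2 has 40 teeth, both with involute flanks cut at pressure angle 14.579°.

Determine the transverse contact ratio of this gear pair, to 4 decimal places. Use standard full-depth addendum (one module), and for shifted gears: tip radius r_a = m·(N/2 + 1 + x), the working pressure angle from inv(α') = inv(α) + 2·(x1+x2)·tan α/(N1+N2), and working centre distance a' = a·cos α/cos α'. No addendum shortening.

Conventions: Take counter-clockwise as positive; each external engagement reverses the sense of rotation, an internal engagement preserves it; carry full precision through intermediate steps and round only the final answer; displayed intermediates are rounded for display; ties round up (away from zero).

2.0463

single-mesh involute tooth geometry (40T engaging 40T at module 3.961)
base radii: r_b1 = 76.669234, r_b2 = 76.669234
tip radii: r_a1 = 83.181000, r_a2 = 83.181000
no profile shift: α' = α, a' = a
action lengths: √(r_a1²−r_b1²) = 32.263095, √(r_a2²−r_b2²) = 32.263095
base pitch p_b = π·m·cos α = 12.043175
CR = (32.263095 + 32.263095 − 158.440000·sin 14.57900°)/12.043175 = 2.046347
contact ratio ≈ 2.0463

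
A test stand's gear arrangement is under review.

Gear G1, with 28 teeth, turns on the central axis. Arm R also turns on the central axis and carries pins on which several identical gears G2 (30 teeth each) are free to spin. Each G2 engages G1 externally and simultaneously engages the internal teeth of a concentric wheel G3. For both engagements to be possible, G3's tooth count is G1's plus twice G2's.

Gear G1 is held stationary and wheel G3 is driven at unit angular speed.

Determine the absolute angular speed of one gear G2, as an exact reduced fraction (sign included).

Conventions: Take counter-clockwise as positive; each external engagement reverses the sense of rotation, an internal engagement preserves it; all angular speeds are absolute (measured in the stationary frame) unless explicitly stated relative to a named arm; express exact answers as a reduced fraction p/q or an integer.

planetary set (28T centre, 30T on arm, 88T internal) — Willis relation
ring teeth: 28 + 2·30 = 88
28(ω_sun−ω_arm) = −88(ω_ring−ω_arm),  ω_sun = 0, ω_ring = 1
28(0−ω_arm) = −88(1−ω_arm)  ⇒  116·ω_arm = 88  ⇒  ω_arm = 22/29
sun–planet mesh: 28·(0−22/29) = −30·(ω_p−ω_arm)  ⇒  ω_p−ω_arm = 308/435
ω_p = 22/29 + 308/435 = 22/15
exact speed ratio = 22/15

22/15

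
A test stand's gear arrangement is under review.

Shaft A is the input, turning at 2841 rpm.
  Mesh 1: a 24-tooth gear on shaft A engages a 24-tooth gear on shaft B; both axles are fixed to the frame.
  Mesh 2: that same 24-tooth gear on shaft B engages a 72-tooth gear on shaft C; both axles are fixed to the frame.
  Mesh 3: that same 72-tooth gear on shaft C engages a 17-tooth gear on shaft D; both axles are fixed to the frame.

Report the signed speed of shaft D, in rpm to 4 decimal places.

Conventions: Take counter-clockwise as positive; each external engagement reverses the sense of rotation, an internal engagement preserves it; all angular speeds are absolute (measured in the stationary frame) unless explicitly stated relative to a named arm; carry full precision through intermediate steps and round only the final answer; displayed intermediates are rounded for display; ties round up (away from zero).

-4010.8235 rpm

topology: fixed-axis compound train — 3 meshes, A→D
mesh 1 [24T→24T]: ω = 2841.0000×24/24 = 2841.0000 rpm, sense flips to −
mesh 2 [24T→72T]: ω = 2841.0000×24/72 = 947.0000 rpm, sense flips to +
mesh 3 [72T→17T]: ω = 947.0000×72/17 = 4010.8235 rpm, sense flips to −
signed output speed = -4010.8235 rpm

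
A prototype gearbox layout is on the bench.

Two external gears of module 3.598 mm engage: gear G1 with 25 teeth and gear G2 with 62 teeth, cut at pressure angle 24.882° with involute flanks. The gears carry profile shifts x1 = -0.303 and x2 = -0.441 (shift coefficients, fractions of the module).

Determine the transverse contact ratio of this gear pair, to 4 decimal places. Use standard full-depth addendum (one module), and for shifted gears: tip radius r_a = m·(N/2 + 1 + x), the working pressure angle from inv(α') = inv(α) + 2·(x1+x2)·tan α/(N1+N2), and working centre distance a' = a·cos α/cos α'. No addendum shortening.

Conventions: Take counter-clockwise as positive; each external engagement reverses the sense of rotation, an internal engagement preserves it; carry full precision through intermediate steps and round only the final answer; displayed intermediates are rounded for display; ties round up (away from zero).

class = single-mesh tooth geometry [involute pair 25T × 62T, m = 3.598]
base radii: r_b1 = 40.800251, r_b2 = 101.184624
tip radii: r_a1 = 47.482806, r_a2 = 113.549282
inv(α') = inv(24.882°) + 2·(-0.303-0.441)·tan α/(25+62) = 0.02159730  ⇒  α' = 22.52762°
a' = a·cos α / cos α' = 156.5130·cos 24.882°/cos 22.52762° = 153.714031
action lengths: √(r_a1²−r_b1²) = 24.289017, √(r_a2²−r_b2²) = 51.527773
base pitch p_b = π·m·cos α = 10.254222
CR = (24.289017 + 51.527773 − 153.714031·sin 22.52762°)/10.254222 = 1.650494
contact ratio ≈ 1.6505

1.6505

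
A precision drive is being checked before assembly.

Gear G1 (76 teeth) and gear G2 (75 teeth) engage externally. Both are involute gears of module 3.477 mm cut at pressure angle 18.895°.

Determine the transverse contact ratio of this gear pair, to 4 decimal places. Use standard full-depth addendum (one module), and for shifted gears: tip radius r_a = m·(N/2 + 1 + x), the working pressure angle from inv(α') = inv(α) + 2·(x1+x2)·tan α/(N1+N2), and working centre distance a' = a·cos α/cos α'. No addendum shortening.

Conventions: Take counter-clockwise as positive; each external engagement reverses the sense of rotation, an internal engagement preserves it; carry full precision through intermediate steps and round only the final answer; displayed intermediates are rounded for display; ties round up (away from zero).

1.8886

recognized (one external pair, fixed centres): single-mesh tooth geometry, m = 3.477, N1 = 76, N2 = 75
base radii: r_b1 = 125.006208, r_b2 = 123.361390
tip radii: r_a1 = 135.603000, r_a2 = 133.864500
no profile shift: α' = α, a' = a
action lengths: √(r_a1²−r_b1²) = 52.551132, √(r_a2²−r_b2²) = 51.977609
base pitch p_b = π·m·cos α = 10.334700
CR = (52.551132 + 51.977609 − 262.513500·sin 18.89500°)/10.334700 = 1.888562
contact ratio ≈ 1.8886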